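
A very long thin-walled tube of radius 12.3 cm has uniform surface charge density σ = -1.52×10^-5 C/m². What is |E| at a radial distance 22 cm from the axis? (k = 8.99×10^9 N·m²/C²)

E = 9.60×10^5 V/m

Choose a coaxial cylinder of radius r = 22 cm (arbitrary length L) as the Gaussian surface (r > 12.3 cm).
The whole shell is enclosed: λ_enc = σ·2πR = (-1.52×10^-5)·2π·(0.123) = -1.175e-5 C/m.
Applying ∮E·dA = Q_enc/ε₀ with the end caps contributing no flux:
E = 2k|λ_enc|/r = 2(8.99×10^9)(1.175e-5)/(0.22) = 9.60×10^5 N/C.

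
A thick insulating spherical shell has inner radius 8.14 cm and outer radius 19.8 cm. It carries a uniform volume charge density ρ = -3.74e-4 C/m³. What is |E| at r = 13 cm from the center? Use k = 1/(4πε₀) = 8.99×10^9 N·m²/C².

Take a concentric spherical Gaussian surface of radius r = 13 cm (within the shell material, 8.14 cm < r < 19.8 cm).
Only the shell between 8.14 cm and r is enclosed: Q_enc = ρ·(4π/3)(r³ − a³) = (-3.74×10^-4)·(4π/3)·((0.13)³ − (0.0814)³) = -2.597×10^-6 C.
By Gauss's law, ∮E·dA = E·4πr² = Q_enc/ε₀.
E = k|Q_enc|/r² = (8.99×10^9)(2.597×10^-6)/(0.13)² = 1.38e6 N/C.

E ≈ 1.38×10^6 N/C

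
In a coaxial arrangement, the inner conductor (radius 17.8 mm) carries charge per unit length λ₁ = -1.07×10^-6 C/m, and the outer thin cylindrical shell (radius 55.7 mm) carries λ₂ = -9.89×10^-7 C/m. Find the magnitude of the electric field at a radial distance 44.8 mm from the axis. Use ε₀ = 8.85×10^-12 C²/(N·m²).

By cylindrical symmetry E is radial; use a coaxial Gaussian cylinder of radius 44.8 mm and length L (between the conductors, 17.8 mm < r < 55.7 mm).
Only the inner wire is enclosed; the outer shell contributes nothing inside itself. λ_enc = λ₁ = -1.07e-6 C/m.
By Gauss's law (flux through the curved wall only), E·2πrL = λ_enc L/ε₀.
E = |λ_enc|/(2πε₀r) = (1.07×10^-6)/(2π·8.85×10^-12·0.0448) = 4.30×10^5 N/C.

E = 4.30×10^5 V/m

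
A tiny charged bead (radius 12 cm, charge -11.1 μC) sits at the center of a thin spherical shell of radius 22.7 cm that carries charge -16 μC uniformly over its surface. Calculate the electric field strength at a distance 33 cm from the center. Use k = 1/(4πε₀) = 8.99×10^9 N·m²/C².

Take a concentric spherical Gaussian surface of radius r = 33 cm (r > 22.7 cm, enclosing both).
Q_enc = (-11.1 μC) + (-16 μC) = -2.71e-5 C.
Applying ∮E·dA = Q_enc/ε₀ with Φ = E(4πr²):
E = k|Q_enc|/r² = (8.99×10^9)(2.71×10^-5)/(0.33)² = 2.24×10^6 N/C.

2.24×10^6 N/C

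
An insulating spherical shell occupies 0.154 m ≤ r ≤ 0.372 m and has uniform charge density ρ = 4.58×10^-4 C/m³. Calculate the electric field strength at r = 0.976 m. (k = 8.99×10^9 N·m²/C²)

|E| ≈ 8.66×10^5 V/m

Take a concentric spherical Gaussian surface of radius r = 0.976 m (r > 0.372 m, enclosing the whole shell).
Q_enc = ρ·(4π/3)(b³ − a³) = (4.58e-4)·(4π/3)·((0.372)³ − (0.154)³) = 9.175e-5 C.
Applying ∮E·dA = Q_enc/ε₀ with Φ = E(4πr²):
E = k|Q_enc|/r² = (8.99×10^9)(9.175×10^-5)/(0.976)² = 8.66e5 N/C.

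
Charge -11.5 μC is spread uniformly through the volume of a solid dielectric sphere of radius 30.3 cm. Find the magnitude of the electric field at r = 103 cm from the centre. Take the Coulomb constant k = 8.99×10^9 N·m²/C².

E = 9.75×10^4 V/m

By spherical symmetry E is radial; choose a Gaussian sphere of radius r = 103 cm (r > R, so the entire charge is enclosed).
Q_enc = -11.5 μC = -1.15×10^-5 C.
Gauss's law: E·4πr² = Q_enc/ε₀.
E = k|Q_enc|/r² = (8.99×10^9)(1.15e-5)/(1.03)² = 9.75×10^4 N/C.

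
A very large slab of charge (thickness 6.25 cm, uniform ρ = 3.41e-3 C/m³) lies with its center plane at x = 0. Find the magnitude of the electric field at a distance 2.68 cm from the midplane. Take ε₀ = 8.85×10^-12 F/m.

By symmetry E is perpendicular to the slab. A Gaussian pillbox from −2.68 cm to +2.68 cm (face area A) lies entirely within the slab.
Q_enc = ρ·(2x)·A and flux = 2EA, so 2EA = 2ρxA/ε₀ ⇒ E = |ρ|x/ε₀.
E = (3.41e-3)(0.0268)/(8.85×10^-12) = 1.03×10^7 N/C.

1.03×10^7 N/C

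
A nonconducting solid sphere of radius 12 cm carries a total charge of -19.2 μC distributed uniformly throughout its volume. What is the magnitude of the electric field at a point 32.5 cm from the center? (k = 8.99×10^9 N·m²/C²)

E ≈ 1.63×10^6 N/C

Take a concentric spherical Gaussian surface of radius r = 32.5 cm (r > R, so the entire charge is enclosed).
Q_enc = -19.2 μC = -1.92e-5 C.
By Gauss's law, ∮E·dA = E·4πr² = Q_enc/ε₀.
E = k|Q_enc|/r² = (8.99×10^9)(1.92×10^-5)/(0.325)² = 1.63e6 N/C.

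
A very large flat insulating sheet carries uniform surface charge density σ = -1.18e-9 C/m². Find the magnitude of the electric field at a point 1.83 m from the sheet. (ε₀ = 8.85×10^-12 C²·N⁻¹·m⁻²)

E = 66.7 N/C

Choose a cylindrical pillbox piercing the sheet, end faces (area A) parallel to it.
Only the two end caps contribute flux: Φ = 2EA. With Q_enc = σA, Gauss's law gives E = |σ|/(2ε₀).
E = |σ|/(2ε₀) = (1.18×10^-9)/(2·8.85×10^-12) = 66.7 N/C.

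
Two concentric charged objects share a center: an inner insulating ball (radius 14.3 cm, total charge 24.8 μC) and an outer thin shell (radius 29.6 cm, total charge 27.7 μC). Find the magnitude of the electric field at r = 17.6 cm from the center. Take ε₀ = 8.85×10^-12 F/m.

|E| = 7.20×10^6 N/C

Take a concentric spherical Gaussian surface of radius r = 17.6 cm (between the bodies, 14.3 cm < r < 29.6 cm).
Only the inner charge is enclosed; the outer shell contributes nothing inside itself. Q_enc = 24.8 μC = 2.48×10^-5 C.
Gauss's law: E·4πr² = Q_enc/ε₀.
E = |Q_enc|/(4πε₀r²) = (2.48×10^-5)/(4π·8.85×10^-12·(0.176)²) = 7.20e6 N/C.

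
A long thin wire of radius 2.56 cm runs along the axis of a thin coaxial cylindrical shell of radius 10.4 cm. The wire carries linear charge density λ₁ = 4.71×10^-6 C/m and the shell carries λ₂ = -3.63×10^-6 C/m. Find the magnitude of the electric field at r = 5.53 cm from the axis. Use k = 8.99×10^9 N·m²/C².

E = 1.53e6 V/m

By cylindrical symmetry E is radial; use a coaxial Gaussian cylinder of radius 5.53 cm and length L (between the conductors, 2.56 cm < r < 10.4 cm).
Only the inner wire is enclosed; the outer shell contributes nothing inside itself. λ_enc = λ₁ = 4.71×10^-6 C/m.
Applying ∮E·dA = Q_enc/ε₀ with the end caps contributing no flux:
E = 2k|λ_enc|/r = 2(8.99×10^9)(4.71e-6)/(0.0553) = 1.53×10^6 N/C.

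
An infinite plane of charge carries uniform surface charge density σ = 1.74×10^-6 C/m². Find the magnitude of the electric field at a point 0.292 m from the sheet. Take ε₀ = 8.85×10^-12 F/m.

E = 9.83×10^4 N/C

Choose a cylindrical pillbox piercing the sheet, end faces (area A) parallel to it.
Flux Φ = 2EA and Q_enc = σA, so 2EA = σA/ε₀ ⇒ E = |σ|/(2ε₀), independent of distance.
E = |σ|/(2ε₀) = (1.74×10^-6)/(2·8.85×10^-12) = 9.83e4 N/C.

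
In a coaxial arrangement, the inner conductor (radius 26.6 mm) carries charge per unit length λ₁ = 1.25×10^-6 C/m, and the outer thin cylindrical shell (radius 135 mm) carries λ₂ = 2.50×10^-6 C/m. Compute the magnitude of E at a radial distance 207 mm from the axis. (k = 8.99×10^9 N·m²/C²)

Take a coaxial cylindrical Gaussian surface of radius r = 207 mm and length L (r > 135 mm, enclosing both).
λ_enc = λ₁ + λ₂ = (1.25×10^-6) + (2.50e-6) = 3.75×10^-6 C/m.
Gauss's law: E·2πrL = λ_enc L/ε₀.
E = 2k|λ_enc|/r = 2(8.99×10^9)(3.75×10^-6)/(0.207) = 3.26e5 N/C.

E = 3.26e5 N/C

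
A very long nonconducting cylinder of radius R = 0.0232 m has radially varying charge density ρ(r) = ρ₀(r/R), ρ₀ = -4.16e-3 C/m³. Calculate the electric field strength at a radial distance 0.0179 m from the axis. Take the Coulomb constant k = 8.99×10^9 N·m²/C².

E = 2.16e6 N/C

By cylindrical symmetry E is radial; use a coaxial Gaussian cylinder of radius 0.0179 m and length L (r < R).
λ_enc = ∫₀^r ρ(r')·2πr' dr' = (2πρ₀/R)·r^3/3 = -2.154e-6 C/m.
Applying ∮E·dA = Q_enc/ε₀ with the end caps contributing no flux:
E = 2k|λ_enc|/r = 2(8.99×10^9)(2.154×10^-6)/(0.0179) = 2.16e6 N/C.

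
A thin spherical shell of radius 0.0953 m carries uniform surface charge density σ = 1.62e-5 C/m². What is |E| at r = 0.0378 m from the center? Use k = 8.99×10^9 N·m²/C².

Use a concentric Gaussian sphere at r = 0.0378 m (inside the shell, r < 0.0953 m).
No charge lies within this surface, so Q_enc = 0 and Gauss's law gives E·4πr² = 0 ⇒ E = 0.

E = 0 (no enclosed charge)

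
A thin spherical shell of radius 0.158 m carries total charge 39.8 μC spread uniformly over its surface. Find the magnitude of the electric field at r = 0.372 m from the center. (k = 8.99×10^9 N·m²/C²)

Use a concentric Gaussian sphere at r = 0.372 m (r > 0.158 m).
The entire shell is enclosed: Q_enc = 3.98×10^-5 C.
By Gauss's law, ∮E·dA = E·4πr² = Q_enc/ε₀.
E = k|Q_enc|/r² = (8.99×10^9)(3.98×10^-5)/(0.372)² = 2.59×10^6 N/C.

|E| ≈ 2.59×10^6 N/C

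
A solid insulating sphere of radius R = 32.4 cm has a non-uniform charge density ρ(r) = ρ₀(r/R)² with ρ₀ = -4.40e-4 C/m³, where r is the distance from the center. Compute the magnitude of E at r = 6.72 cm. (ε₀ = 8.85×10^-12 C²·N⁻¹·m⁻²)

2.87e4 N/C

Symmetry ⇒ E = E(r) r̂. Gaussian sphere of radius r = 6.72 cm (r < R).
Q_enc = ∫₀^r ρ(r')·4πr'² dr' = (4πρ₀/R²) ∫₀^r r'^4 dr' = 4πρ₀ r^5/(5·R²) = -1.444×10^-8 C.
Since E is radial and uniform over the Gaussian sphere, Φ = E·4πr² = Q_enc/ε₀.
E = |Q_enc|/(4πε₀r²) = (1.444×10^-8)/(4π·8.85×10^-12·(0.0672)²) = 2.87e4 N/C.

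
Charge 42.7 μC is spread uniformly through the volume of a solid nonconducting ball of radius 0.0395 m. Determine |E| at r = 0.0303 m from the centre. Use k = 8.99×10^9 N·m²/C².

|E| = 1.89×10^8 N/C

By spherical symmetry E is radial; choose a Gaussian sphere of radius r = 0.0303 m (r < R).
For a uniform sphere the enclosed fraction is (r/R)³, so Q_enc = (42.7 μC)(0.0303/0.0395)³ = 1.927×10^-5 C.
Since E is radial and uniform over the Gaussian sphere, Φ = E·4πr² = Q_enc/ε₀.
E = k|Q_enc|/r² = (8.99×10^9)(1.927×10^-5)/(0.0303)² = 1.89×10^8 N/C.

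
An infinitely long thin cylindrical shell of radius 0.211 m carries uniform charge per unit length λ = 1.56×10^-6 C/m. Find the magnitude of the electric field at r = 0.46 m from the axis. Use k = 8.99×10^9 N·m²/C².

Choose a coaxial cylinder of radius r = 0.46 m (arbitrary length L) as the Gaussian surface (r > 0.211 m).
The full line charge is enclosed: λ_enc = 1.56e-6 C/m.
Applying ∮E·dA = Q_enc/ε₀ with the end caps contributing no flux:
E = 2k|λ_enc|/r = 2(8.99×10^9)(1.56e-6)/(0.46) = 6.10×10^4 N/C.

|E| ≈ 6.10×10^4 V/m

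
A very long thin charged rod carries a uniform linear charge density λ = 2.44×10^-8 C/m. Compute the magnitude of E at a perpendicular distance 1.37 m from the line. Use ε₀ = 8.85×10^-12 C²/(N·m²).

E = 320 N/C

Coaxial Gaussian cylinder, radius r = 1.37 m, length L.
Q_enc = λL, so λ_enc = 2.44e-8 C/m.
Since E is radial and uniform over the curved surface, Φ = E·2πrL = Q_enc/ε₀ = λ_enc L/ε₀.
E = |λ_enc|/(2πε₀r) = (2.44×10^-8)/(2π·8.85×10^-12·1.37) = 320 N/C.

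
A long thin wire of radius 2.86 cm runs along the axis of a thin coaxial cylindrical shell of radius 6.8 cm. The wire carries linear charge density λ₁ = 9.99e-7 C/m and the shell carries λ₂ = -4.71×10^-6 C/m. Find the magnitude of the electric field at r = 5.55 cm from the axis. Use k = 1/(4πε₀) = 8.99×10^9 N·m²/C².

|E| ≈ 3.24×10^5 V/m

Coaxial Gaussian cylinder, radius r = 5.55 cm, length L (between the conductors, 2.86 cm < r < 6.8 cm).
The shell at 6.8 cm lies outside the Gaussian surface, so λ_enc = λ₁ = 9.99×10^-7 C/m.
Gauss's law: E·2πrL = λ_enc L/ε₀.
E = 2k|λ_enc|/r = 2(8.99×10^9)(9.99×10^-7)/(0.0555) = 3.24×10^5 N/C.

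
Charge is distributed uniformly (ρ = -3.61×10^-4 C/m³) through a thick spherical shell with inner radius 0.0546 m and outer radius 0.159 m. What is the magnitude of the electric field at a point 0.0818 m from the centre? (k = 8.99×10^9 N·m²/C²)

E = 7.81×10^5 N/C

Use a concentric Gaussian sphere at r = 0.0818 m (within the shell material, 0.0546 m < r < 0.159 m).
Only the shell between 0.0546 m and r is enclosed: Q_enc = ρ·(4π/3)(r³ − a³) = (-3.61×10^-4)·(4π/3)·((0.0818)³ − (0.0546)³) = -5.815×10^-7 C.
By Gauss's law, ∮E·dA = E·4πr² = Q_enc/ε₀.
E = k|Q_enc|/r² = (8.99×10^9)(5.815×10^-7)/(0.0818)² = 7.81e5 N/C.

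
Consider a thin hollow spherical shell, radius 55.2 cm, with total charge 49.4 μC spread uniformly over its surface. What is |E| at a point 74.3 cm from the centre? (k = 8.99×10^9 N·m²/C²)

E ≈ 8.04×10^5 V/m

Symmetry ⇒ E = E(r) r̂. Gaussian sphere of radius r = 74.3 cm (r > 55.2 cm).
The entire shell is enclosed: Q_enc = 4.94×10^-5 C.
Gauss's law: E·4πr² = Q_enc/ε₀.
E = k|Q_enc|/r² = (8.99×10^9)(4.94e-5)/(0.743)² = 8.04×10^5 N/C.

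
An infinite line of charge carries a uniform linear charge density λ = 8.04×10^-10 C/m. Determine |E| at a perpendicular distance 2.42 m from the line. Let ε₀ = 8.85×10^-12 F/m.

5.97 N/C

Coaxial Gaussian cylinder, radius r = 2.42 m, length L.
Q_enc = λL, so λ_enc = 8.04×10^-10 C/m.
Applying ∮E·dA = Q_enc/ε₀ with the end caps contributing no flux:
E = |λ_enc|/(2πε₀r) = (8.04×10^-10)/(2π·8.85×10^-12·2.42) = 5.97 N/C.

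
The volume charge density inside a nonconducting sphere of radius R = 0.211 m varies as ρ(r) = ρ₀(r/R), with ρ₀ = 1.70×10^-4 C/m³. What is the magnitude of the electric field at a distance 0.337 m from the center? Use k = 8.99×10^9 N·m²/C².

Symmetry ⇒ E = E(r) r̂. Gaussian sphere of radius r = 0.337 m (r > R, all charge enclosed).
Q_enc = 4π ∫₀^R ρ₀(r'/R)^1 r'² dr' = 4πρ₀R³/4 = 5.017×10^-6 C.
Applying ∮E·dA = Q_enc/ε₀ with Φ = E(4πr²):
E = k|Q_enc|/r² = (8.99×10^9)(5.017×10^-6)/(0.337)² = 3.97×10^5 N/C.

3.97×10^5 N/C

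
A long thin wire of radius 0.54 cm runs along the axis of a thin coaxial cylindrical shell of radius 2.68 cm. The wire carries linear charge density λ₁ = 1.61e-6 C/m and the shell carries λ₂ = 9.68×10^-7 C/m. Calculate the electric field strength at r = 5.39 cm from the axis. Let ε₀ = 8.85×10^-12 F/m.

|E| = 8.60×10^5 V/m

Coaxial Gaussian cylinder, radius r = 5.39 cm, length L (r > 2.68 cm, enclosing both).
λ_enc = λ₁ + λ₂ = (1.61×10^-6) + (9.68e-7) = 2.578×10^-6 C/m.
Gauss's law: E·2πrL = λ_enc L/ε₀.
E = |λ_enc|/(2πε₀r) = (2.578×10^-6)/(2π·8.85×10^-12·0.0539) = 8.60e5 N/C.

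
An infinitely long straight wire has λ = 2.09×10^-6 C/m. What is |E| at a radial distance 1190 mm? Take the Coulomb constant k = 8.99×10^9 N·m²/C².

3.16e4 N/C

Take a coaxial cylindrical Gaussian surface of radius r = 1190 mm and length L.
Q_enc = λL, so λ_enc = 2.09×10^-6 C/m.
Applying ∮E·dA = Q_enc/ε₀ with the end caps contributing no flux:
E = 2k|λ_enc|/r = 2(8.99×10^9)(2.09×10^-6)/(1.19) = 3.16e4 N/C.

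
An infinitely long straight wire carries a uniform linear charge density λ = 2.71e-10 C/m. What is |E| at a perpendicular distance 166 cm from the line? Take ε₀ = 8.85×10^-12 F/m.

2.94 N/C

Choose a coaxial cylinder of radius r = 166 cm (arbitrary length L) as the Gaussian surface.
Q_enc = λL, so λ_enc = 2.71×10^-10 C/m.
Gauss's law: E·2πrL = λ_enc L/ε₀.
E = |λ_enc|/(2πε₀r) = (2.71×10^-10)/(2π·8.85×10^-12·1.66) = 2.94 N/C.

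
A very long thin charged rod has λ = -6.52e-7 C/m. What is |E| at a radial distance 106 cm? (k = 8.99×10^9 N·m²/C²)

By cylindrical symmetry E is radial; use a coaxial Gaussian cylinder of radius 106 cm and length L.
Q_enc = λL, so λ_enc = -6.52×10^-7 C/m.
Since E is radial and uniform over the curved surface, Φ = E·2πrL = Q_enc/ε₀ = λ_enc L/ε₀.
E = 2k|λ_enc|/r = 2(8.99×10^9)(6.52e-7)/(1.06) = 1.11×10^4 N/C.

1.11e4 V/m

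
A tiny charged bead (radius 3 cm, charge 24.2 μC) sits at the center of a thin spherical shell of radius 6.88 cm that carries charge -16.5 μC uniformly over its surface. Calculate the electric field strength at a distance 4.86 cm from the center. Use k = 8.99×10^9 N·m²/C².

E ≈ 9.21e7 N/C

Take a concentric spherical Gaussian surface of radius r = 4.86 cm (between the bodies, 3 cm < r < 6.88 cm).
The shell at 6.88 cm lies outside the Gaussian surface, so Q_enc = 24.2 μC = 2.42×10^-5 C.
By Gauss's law, ∮E·dA = E·4πr² = Q_enc/ε₀.
E = k|Q_enc|/r² = (8.99×10^9)(2.42×10^-5)/(0.0486)² = 9.21×10^7 N/C.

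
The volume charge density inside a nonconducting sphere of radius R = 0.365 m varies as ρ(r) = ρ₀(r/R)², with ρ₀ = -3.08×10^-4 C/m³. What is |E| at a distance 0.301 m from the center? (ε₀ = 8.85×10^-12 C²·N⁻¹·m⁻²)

E = 1.42×10^6 V/m

Take a concentric spherical Gaussian surface of radius r = 0.301 m (r < R).
Q_enc = ∫₀^r ρ(r')·4πr'² dr' = (4πρ₀/R²) ∫₀^r r'^4 dr' = 4πρ₀ r^5/(5·R²) = -1.436×10^-5 C.
Gauss's law: E·4πr² = Q_enc/ε₀.
E = |Q_enc|/(4πε₀r²) = (1.436×10^-5)/(4π·8.85×10^-12·(0.301)²) = 1.42e6 N/C.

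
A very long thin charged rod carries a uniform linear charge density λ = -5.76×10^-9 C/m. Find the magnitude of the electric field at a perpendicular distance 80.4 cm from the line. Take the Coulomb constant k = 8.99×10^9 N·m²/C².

E ≈ 129 N/C

By cylindrical symmetry E is radial; use a coaxial Gaussian cylinder of radius 80.4 cm and length L.
Q_enc = λL, so λ_enc = -5.76e-9 C/m.
Gauss's law: E·2πrL = λ_enc L/ε₀.
E = 2k|λ_enc|/r = 2(8.99×10^9)(5.76×10^-9)/(0.804) = 129 N/C.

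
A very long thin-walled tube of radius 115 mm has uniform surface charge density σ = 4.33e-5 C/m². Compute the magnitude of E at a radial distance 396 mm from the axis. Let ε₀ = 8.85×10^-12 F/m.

|E| = 1.42e6 N/C

Choose a coaxial cylinder of radius r = 396 mm (arbitrary length L) as the Gaussian surface (r > 115 mm).
The whole shell is enclosed: λ_enc = σ·2πR = (4.33e-5)·2π·(0.115) = 3.129×10^-5 C/m.
Gauss's law: E·2πrL = λ_enc L/ε₀.
E = |λ_enc|/(2πε₀r) = (3.129×10^-5)/(2π·8.85×10^-12·0.396) = 1.42×10^6 N/C.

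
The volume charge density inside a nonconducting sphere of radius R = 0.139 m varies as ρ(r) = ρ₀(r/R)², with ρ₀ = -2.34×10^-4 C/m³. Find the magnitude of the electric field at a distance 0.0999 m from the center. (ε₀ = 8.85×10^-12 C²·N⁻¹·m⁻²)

2.73×10^5 V/m

Take a concentric spherical Gaussian surface of radius r = 0.0999 m (r < R).
Integrate the density: Q_enc = 4π ∫₀^r ρ₀(r'/R)^2 r'² dr' = 4πρ₀ r^5/(5·R²) = -3.029×10^-7 C.
Applying ∮E·dA = Q_enc/ε₀ with Φ = E(4πr²):
E = |Q_enc|/(4πε₀r²) = (3.029×10^-7)/(4π·8.85×10^-12·(0.0999)²) = 2.73e5 N/C.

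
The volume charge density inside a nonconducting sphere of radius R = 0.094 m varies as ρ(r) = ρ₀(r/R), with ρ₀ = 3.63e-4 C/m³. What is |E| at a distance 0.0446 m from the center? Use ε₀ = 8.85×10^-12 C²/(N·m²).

Take a concentric spherical Gaussian surface of radius r = 0.0446 m (r < R).
Integrate the density: Q_enc = 4π ∫₀^r ρ₀(r'/R)^1 r'² dr' = 4πρ₀ r^4/(4·R) = 4.80×10^-8 C.
By Gauss's law, ∮E·dA = E·4πr² = Q_enc/ε₀.
E = |Q_enc|/(4πε₀r²) = (4.80×10^-8)/(4π·8.85×10^-12·(0.0446)²) = 2.17×10^5 N/C.

|E| = 2.17×10^5 N/C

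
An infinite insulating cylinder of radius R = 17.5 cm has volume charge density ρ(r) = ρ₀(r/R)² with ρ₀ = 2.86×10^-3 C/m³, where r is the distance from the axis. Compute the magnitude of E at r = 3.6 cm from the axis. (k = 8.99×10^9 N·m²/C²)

Coaxial Gaussian cylinder, radius r = 3.6 cm, length L (r < R).
Integrating ρ over the cross-section to radius r: λ_enc = (2πρ₀/R²) ∫₀^r r'^3 dr' = 2πρ₀ r^4/(4·R²) = 2.464×10^-7 C/m.
Gauss's law: E·2πrL = λ_enc L/ε₀.
E = 2k|λ_enc|/r = 2(8.99×10^9)(2.464×10^-7)/(0.036) = 1.23×10^5 N/C.

|E| = 1.23×10^5 N/C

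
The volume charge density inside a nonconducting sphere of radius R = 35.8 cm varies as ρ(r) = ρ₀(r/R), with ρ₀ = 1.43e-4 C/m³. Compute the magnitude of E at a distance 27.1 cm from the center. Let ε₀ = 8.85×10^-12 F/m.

|E| = 8.29×10^5 N/C

Take a concentric spherical Gaussian surface of radius r = 27.1 cm (r < R).
Q_enc = ∫₀^r ρ(r')·4πr'² dr' = (4πρ₀/R) ∫₀^r r'^3 dr' = 4πρ₀ r^4/(4·R) = 6.768×10^-6 C.
Gauss's law: E·4πr² = Q_enc/ε₀.
E = |Q_enc|/(4πε₀r²) = (6.768×10^-6)/(4π·8.85×10^-12·(0.271)²) = 8.29e5 N/C.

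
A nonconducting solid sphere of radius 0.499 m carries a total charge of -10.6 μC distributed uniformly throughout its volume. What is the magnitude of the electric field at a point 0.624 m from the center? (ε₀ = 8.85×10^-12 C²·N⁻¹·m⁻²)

E ≈ 2.45×10^5 N/C

Symmetry ⇒ E = E(r) r̂. Gaussian sphere of radius r = 0.624 m (r > R, so the entire charge is enclosed).
Q_enc = -10.6 μC = -1.06×10^-5 C.
By Gauss's law, ∮E·dA = E·4πr² = Q_enc/ε₀.
E = |Q_enc|/(4πε₀r²) = (1.06×10^-5)/(4π·8.85×10^-12·(0.624)²) = 2.45×10^5 N/C.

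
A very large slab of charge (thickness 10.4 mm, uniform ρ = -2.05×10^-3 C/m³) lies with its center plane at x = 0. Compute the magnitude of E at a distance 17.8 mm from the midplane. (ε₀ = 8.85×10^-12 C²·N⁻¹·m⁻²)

E ≈ 1.20×10^6 N/C

The point |x| = 17.8 mm lies outside the slab (half-thickness 0.0052 m). A symmetric pillbox spanning the full slab encloses Q_enc = ρ·d·A.
Flux = 2EA ⇒ E = |ρ|d/(2ε₀), independent of distance outside.
E = (2.05×10^-3)(0.0104)/(2·8.85×10^-12) = 1.20×10^6 N/C.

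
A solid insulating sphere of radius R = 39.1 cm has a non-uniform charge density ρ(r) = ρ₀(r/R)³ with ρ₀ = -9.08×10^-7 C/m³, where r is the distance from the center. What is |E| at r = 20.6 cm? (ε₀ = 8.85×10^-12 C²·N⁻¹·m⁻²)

E ≈ 515 N/C

Take a concentric spherical Gaussian surface of radius r = 20.6 cm (r < R).
Q_enc = ∫₀^r ρ(r')·4πr'² dr' = (4πρ₀/R³) ∫₀^r r'^5 dr' = 4πρ₀ r^6/(6·R³) = -2.431×10^-9 C.
By Gauss's law, ∮E·dA = E·4πr² = Q_enc/ε₀.
E = |Q_enc|/(4πε₀r²) = (2.431×10^-9)/(4π·8.85×10^-12·(0.206)²) = 515 N/C.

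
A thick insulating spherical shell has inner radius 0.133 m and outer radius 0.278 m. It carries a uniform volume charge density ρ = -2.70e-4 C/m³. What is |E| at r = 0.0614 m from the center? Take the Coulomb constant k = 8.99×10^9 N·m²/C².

E = 0

By spherical symmetry E is radial; choose a Gaussian sphere of radius r = 0.0614 m (r < 0.133 m, inside the empty cavity).
Q_enc = 0 (all charge lies at larger r); Gauss's law gives E = 0.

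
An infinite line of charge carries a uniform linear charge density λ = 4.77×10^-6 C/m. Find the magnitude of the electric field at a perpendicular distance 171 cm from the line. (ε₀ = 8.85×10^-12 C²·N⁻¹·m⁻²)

Coaxial Gaussian cylinder, radius r = 171 cm, length L.
Q_enc = λL, so λ_enc = 4.77e-6 C/m.
Applying ∮E·dA = Q_enc/ε₀ with the end caps contributing no flux:
E = |λ_enc|/(2πε₀r) = (4.77×10^-6)/(2π·8.85×10^-12·1.71) = 5.02e4 N/C.

|E| = 5.02×10^4 N/C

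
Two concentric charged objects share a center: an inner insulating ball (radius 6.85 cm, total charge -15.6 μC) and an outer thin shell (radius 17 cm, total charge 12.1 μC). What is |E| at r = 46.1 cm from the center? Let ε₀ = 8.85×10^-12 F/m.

E ≈ 1.48×10^5 N/C

Take a concentric spherical Gaussian surface of radius r = 46.1 cm (r > 17 cm, enclosing both).
Q_enc = (-15.6 μC) + (12.1 μC) = -3.50e-6 C.
Applying ∮E·dA = Q_enc/ε₀ with Φ = E(4πr²):
E = |Q_enc|/(4πε₀r²) = (3.50e-6)/(4π·8.85×10^-12·(0.461)²) = 1.48×10^5 N/C.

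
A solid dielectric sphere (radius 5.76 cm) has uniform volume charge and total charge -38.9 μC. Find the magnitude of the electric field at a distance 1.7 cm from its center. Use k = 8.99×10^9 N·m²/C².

E = 3.11e7 N/C

Symmetry ⇒ E = E(r) r̂. Gaussian sphere of radius r = 1.7 cm (r < R).
Only the charge within r is enclosed: Q_enc = Q·(r/R)³ = (-38.9 μC)·(1.7 cm/5.76 cm)³ = -1.00×10^-6 C.
Gauss's law: E·4πr² = Q_enc/ε₀.
E = k|Q_enc|/r² = (8.99×10^9)(1.00×10^-6)/(0.017)² = 3.11×10^7 N/C.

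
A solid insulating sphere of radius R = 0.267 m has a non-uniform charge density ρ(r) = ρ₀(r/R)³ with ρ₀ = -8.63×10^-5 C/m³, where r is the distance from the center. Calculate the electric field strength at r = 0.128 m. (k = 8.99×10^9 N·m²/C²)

E ≈ 2.29e4 V/m

By spherical symmetry E is radial; choose a Gaussian sphere of radius r = 0.128 m (r < R).
Integrate the density: Q_enc = 4π ∫₀^r ρ₀(r'/R)^3 r'² dr' = 4πρ₀ r^6/(6·R³) = -4.176×10^-8 C.
By Gauss's law, ∮E·dA = E·4πr² = Q_enc/ε₀.
E = k|Q_enc|/r² = (8.99×10^9)(4.176e-8)/(0.128)² = 2.29×10^4 N/C.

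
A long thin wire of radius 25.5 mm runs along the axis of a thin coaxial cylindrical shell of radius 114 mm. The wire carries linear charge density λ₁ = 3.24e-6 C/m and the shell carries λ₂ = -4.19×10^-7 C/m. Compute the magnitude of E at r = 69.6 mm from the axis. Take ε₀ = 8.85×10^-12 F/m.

Take a coaxial cylindrical Gaussian surface of radius r = 69.6 mm and length L (between the conductors, 25.5 mm < r < 114 mm).
Only the inner wire is enclosed; the outer shell contributes nothing inside itself. λ_enc = λ₁ = 3.24×10^-6 C/m.
Applying ∮E·dA = Q_enc/ε₀ with the end caps contributing no flux:
E = |λ_enc|/(2πε₀r) = (3.24×10^-6)/(2π·8.85×10^-12·0.0696) = 8.37e5 N/C.

|E| ≈ 8.37×10^5 N/C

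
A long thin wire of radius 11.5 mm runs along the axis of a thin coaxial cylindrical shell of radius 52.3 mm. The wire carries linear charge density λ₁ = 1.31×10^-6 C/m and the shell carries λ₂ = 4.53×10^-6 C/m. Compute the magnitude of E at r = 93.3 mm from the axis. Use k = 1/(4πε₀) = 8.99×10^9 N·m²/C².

Coaxial Gaussian cylinder, radius r = 93.3 mm, length L (r > 52.3 mm, enclosing both).
λ_enc = λ₁ + λ₂ = (1.31×10^-6) + (4.53e-6) = 5.84×10^-6 C/m.
By Gauss's law (flux through the curved wall only), E·2πrL = λ_enc L/ε₀.
E = 2k|λ_enc|/r = 2(8.99×10^9)(5.84×10^-6)/(0.0933) = 1.13e6 N/C.

E = 1.13e6 N/C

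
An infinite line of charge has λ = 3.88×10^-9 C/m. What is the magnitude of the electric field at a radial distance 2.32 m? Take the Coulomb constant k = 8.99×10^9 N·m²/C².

|E| ≈ 30.1 N/C

Coaxial Gaussian cylinder, radius r = 2.32 m, length L.
Q_enc = λL, so λ_enc = 3.88×10^-9 C/m.
Since E is radial and uniform over the curved surface, Φ = E·2πrL = Q_enc/ε₀ = λ_enc L/ε₀.
E = 2k|λ_enc|/r = 2(8.99×10^9)(3.88e-9)/(2.32) = 30.1 N/C.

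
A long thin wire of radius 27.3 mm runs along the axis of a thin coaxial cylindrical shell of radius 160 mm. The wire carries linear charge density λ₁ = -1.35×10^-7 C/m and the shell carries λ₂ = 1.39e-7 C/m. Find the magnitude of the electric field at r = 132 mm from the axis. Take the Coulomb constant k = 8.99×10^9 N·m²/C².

E ≈ 1.84e4 N/C

Take a coaxial cylindrical Gaussian surface of radius r = 132 mm and length L (between the conductors, 27.3 mm < r < 160 mm).
The shell at 160 mm lies outside the Gaussian surface, so λ_enc = λ₁ = -1.35×10^-7 C/m.
Gauss's law: E·2πrL = λ_enc L/ε₀.
E = 2k|λ_enc|/r = 2(8.99×10^9)(1.35e-7)/(0.132) = 1.84e4 N/C.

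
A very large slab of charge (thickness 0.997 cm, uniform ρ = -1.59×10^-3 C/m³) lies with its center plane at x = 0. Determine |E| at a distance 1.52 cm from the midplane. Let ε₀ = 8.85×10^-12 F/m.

The point |x| = 1.52 cm lies outside the slab (half-thickness 0.004985 m). A symmetric pillbox spanning the full slab encloses Q_enc = ρ·d·A.
Flux = 2EA ⇒ E = |ρ|d/(2ε₀), independent of distance outside.
E = (1.59e-3)(0.00997)/(2·8.85×10^-12) = 8.96×10^5 N/C.

E ≈ 8.96×10^5 V/m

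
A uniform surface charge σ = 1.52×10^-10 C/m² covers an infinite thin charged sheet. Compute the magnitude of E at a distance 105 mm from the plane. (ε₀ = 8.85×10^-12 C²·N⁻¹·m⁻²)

The symmetry is planar: E is normal to the sheet and the same magnitude on both sides. Take a pillbox straddling the sheet with end-cap area A.
Only the two end caps contribute flux: Φ = 2EA. With Q_enc = σA, Gauss's law gives E = |σ|/(2ε₀).
E = |σ|/(2ε₀) = (1.52×10^-10)/(2·8.85×10^-12) = 8.59 N/C.

E ≈ 8.59 N/C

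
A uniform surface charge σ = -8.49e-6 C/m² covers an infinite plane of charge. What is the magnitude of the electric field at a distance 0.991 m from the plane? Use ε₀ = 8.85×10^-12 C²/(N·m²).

E ≈ 4.80×10^5 N/C

Choose a cylindrical pillbox piercing the sheet, end faces (area A) parallel to it.
Flux Φ = 2EA and Q_enc = σA, so 2EA = σA/ε₀ ⇒ E = |σ|/(2ε₀), independent of distance.
E = |σ|/(2ε₀) = (8.49e-6)/(2·8.85×10^-12) = 4.80×10^5 N/C.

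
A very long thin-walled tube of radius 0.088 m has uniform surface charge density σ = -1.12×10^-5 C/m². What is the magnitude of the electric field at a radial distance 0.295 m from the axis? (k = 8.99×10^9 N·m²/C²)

By cylindrical symmetry E is radial; use a coaxial Gaussian cylinder of radius 0.295 m and length L (r > 0.088 m).
The whole shell is enclosed: λ_enc = σ·2πR = (-1.12×10^-5)·2π·(0.088) = -6.193×10^-6 C/m.
Gauss's law: E·2πrL = λ_enc L/ε₀.
E = 2k|λ_enc|/r = 2(8.99×10^9)(6.193×10^-6)/(0.295) = 3.77×10^5 N/C.

|E| = 3.77e5 N/C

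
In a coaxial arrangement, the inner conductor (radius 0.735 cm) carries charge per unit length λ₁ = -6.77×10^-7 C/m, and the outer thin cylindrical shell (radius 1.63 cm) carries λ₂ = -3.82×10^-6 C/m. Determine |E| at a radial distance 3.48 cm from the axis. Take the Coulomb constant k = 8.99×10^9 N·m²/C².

By cylindrical symmetry E is radial; use a coaxial Gaussian cylinder of radius 3.48 cm and length L (r > 1.63 cm, enclosing both).
λ_enc = λ₁ + λ₂ = (-6.77×10^-7) + (-3.82e-6) = -4.497e-6 C/m.
Applying ∮E·dA = Q_enc/ε₀ with the end caps contributing no flux:
E = 2k|λ_enc|/r = 2(8.99×10^9)(4.497e-6)/(0.0348) = 2.32×10^6 N/C.

E = 2.32×10^6 N/C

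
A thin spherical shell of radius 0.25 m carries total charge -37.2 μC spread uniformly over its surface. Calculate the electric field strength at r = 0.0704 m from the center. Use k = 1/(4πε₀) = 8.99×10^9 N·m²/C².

Take a concentric spherical Gaussian surface of radius r = 0.0704 m (inside the shell, r < 0.25 m).
No charge lies within this surface, so Q_enc = 0 and Gauss's law gives E·4πr² = 0 ⇒ E = 0.

E = 0 (no enclosed charge)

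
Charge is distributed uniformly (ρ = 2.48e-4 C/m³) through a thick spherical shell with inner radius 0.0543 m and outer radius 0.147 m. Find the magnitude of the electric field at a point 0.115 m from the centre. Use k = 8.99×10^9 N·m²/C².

Take a concentric spherical Gaussian surface of radius r = 0.115 m (within the shell material, 0.0543 m < r < 0.147 m).
Enclosed charge is the volume from a to r: Q_enc = (4π/3)ρ(r³ − a³) = 1.414×10^-6 C.
Since E is radial and uniform over the Gaussian sphere, Φ = E·4πr² = Q_enc/ε₀.
E = k|Q_enc|/r² = (8.99×10^9)(1.414e-6)/(0.115)² = 9.61×10^5 N/C.

E ≈ 9.61e5 N/C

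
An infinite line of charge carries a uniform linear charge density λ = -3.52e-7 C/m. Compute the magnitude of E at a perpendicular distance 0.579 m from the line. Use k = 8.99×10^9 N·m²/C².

|E| ≈ 1.09e4 V/m

Choose a coaxial cylinder of radius r = 0.579 m (arbitrary length L) as the Gaussian surface.
Q_enc = λL, so λ_enc = -3.52e-7 C/m.
By Gauss's law (flux through the curved wall only), E·2πrL = λ_enc L/ε₀.
E = 2k|λ_enc|/r = 2(8.99×10^9)(3.52e-7)/(0.579) = 1.09e4 N/C.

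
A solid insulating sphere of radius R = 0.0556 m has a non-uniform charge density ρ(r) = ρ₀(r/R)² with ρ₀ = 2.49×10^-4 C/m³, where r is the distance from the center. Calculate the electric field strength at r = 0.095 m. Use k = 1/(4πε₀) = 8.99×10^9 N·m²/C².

1.07e5 N/C

By spherical symmetry E is radial; choose a Gaussian sphere of radius r = 0.095 m (r > R, all charge enclosed).
Q_enc = 4π ∫₀^R ρ₀(r'/R)^2 r'² dr' = 4πρ₀R³/5 = 1.076×10^-7 C.
Since E is radial and uniform over the Gaussian sphere, Φ = E·4πr² = Q_enc/ε₀.
E = k|Q_enc|/r² = (8.99×10^9)(1.076×10^-7)/(0.095)² = 1.07×10^5 N/C.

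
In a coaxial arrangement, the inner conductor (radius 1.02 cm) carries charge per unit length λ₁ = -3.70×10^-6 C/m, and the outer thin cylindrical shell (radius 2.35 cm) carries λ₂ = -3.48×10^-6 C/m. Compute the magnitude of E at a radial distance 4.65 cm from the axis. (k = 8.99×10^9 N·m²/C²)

|E| ≈ 2.78×10^6 N/C

Coaxial Gaussian cylinder, radius r = 4.65 cm, length L (r > 2.35 cm, enclosing both).
λ_enc = λ₁ + λ₂ = (-3.70e-6) + (-3.48×10^-6) = -7.18×10^-6 C/m.
Applying ∮E·dA = Q_enc/ε₀ with the end caps contributing no flux:
E = 2k|λ_enc|/r = 2(8.99×10^9)(7.18×10^-6)/(0.0465) = 2.78e6 N/C.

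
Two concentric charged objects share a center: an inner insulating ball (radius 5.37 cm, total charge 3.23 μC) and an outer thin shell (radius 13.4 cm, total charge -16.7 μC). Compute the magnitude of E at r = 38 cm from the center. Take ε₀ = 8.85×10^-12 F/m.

|E| ≈ 8.39e5 N/C

Symmetry ⇒ E = E(r) r̂. Gaussian sphere of radius r = 38 cm (r > 13.4 cm, enclosing both).
Q_enc = (3.23 μC) + (-16.7 μC) = -1.347×10^-5 C.
By Gauss's law, ∮E·dA = E·4πr² = Q_enc/ε₀.
E = |Q_enc|/(4πε₀r²) = (1.347×10^-5)/(4π·8.85×10^-12·(0.38)²) = 8.39×10^5 N/C.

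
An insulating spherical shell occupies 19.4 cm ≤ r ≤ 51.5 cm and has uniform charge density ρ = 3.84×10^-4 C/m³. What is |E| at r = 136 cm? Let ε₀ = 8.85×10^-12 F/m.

E = 1.01×10^6 V/m

Symmetry ⇒ E = E(r) r̂. Gaussian sphere of radius r = 136 cm (r > 51.5 cm, enclosing the whole shell).
Q_enc = ρ·(4π/3)(b³ − a³) = (3.84×10^-4)·(4π/3)·((0.515)³ − (0.194)³) = 2.08×10^-4 C.
Gauss's law: E·4πr² = Q_enc/ε₀.
E = |Q_enc|/(4πε₀r²) = (2.08e-4)/(4π·8.85×10^-12·(1.36)²) = 1.01e6 N/C.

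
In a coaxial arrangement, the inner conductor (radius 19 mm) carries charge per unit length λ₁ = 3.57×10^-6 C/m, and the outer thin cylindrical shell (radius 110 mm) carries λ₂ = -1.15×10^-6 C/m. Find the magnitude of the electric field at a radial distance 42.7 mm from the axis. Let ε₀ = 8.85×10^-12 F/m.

Take a coaxial cylindrical Gaussian surface of radius r = 42.7 mm and length L (between the conductors, 19 mm < r < 110 mm).
The shell at 110 mm lies outside the Gaussian surface, so λ_enc = λ₁ = 3.57e-6 C/m.
By Gauss's law (flux through the curved wall only), E·2πrL = λ_enc L/ε₀.
E = |λ_enc|/(2πε₀r) = (3.57×10^-6)/(2π·8.85×10^-12·0.0427) = 1.50×10^6 N/C.

1.50e6 N/C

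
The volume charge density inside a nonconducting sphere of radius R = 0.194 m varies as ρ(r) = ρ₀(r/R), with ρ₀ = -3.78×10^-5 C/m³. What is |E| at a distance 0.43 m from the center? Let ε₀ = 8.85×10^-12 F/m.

By spherical symmetry E is radial; choose a Gaussian sphere of radius r = 0.43 m (r > R, all charge enclosed).
Q_enc = 4π ∫₀^R ρ₀(r'/R)^1 r'² dr' = 4πρ₀R³/4 = -8.671e-7 C.
By Gauss's law, ∮E·dA = E·4πr² = Q_enc/ε₀.
E = |Q_enc|/(4πε₀r²) = (8.671×10^-7)/(4π·8.85×10^-12·(0.43)²) = 4.22×10^4 N/C.

|E| ≈ 4.22×10^4 V/m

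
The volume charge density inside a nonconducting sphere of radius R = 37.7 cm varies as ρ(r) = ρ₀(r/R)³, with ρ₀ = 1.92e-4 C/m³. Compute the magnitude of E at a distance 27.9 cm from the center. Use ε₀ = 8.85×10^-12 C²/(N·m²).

|E| = 4.09×10^5 V/m

By spherical symmetry E is radial; choose a Gaussian sphere of radius r = 27.9 cm (r < R).
Integrate the density: Q_enc = 4π ∫₀^r ρ₀(r'/R)^3 r'² dr' = 4πρ₀ r^6/(6·R³) = 3.54×10^-6 C.
By Gauss's law, ∮E·dA = E·4πr² = Q_enc/ε₀.
E = |Q_enc|/(4πε₀r²) = (3.54e-6)/(4π·8.85×10^-12·(0.279)²) = 4.09×10^5 N/C.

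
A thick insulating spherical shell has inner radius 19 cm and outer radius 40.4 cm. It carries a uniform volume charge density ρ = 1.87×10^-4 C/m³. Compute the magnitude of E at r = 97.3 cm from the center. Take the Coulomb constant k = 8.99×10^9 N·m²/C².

By spherical symmetry E is radial; choose a Gaussian sphere of radius r = 97.3 cm (r > 40.4 cm, enclosing the whole shell).
Q_enc = ρ·(4π/3)(b³ − a³) = (1.87×10^-4)·(4π/3)·((0.404)³ − (0.19)³) = 4.628e-5 C.
Applying ∮E·dA = Q_enc/ε₀ with Φ = E(4πr²):
E = k|Q_enc|/r² = (8.99×10^9)(4.628×10^-5)/(0.973)² = 4.39e5 N/C.

E = 4.39×10^5 N/C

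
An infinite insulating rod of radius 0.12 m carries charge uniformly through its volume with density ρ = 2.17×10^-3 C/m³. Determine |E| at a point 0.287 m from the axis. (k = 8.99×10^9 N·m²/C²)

E ≈ 6.15e6 N/C

Choose a coaxial cylinder of radius r = 0.287 m (arbitrary length L) as the Gaussian surface (r > 0.12 m, full cross-section enclosed).
λ_enc = ρ·πR² = (2.17e-3)π(0.12)² = 9.817e-5 C/m.
Applying ∮E·dA = Q_enc/ε₀ with the end caps contributing no flux:
E = 2k|λ_enc|/r = 2(8.99×10^9)(9.817×10^-5)/(0.287) = 6.15×10^6 N/C.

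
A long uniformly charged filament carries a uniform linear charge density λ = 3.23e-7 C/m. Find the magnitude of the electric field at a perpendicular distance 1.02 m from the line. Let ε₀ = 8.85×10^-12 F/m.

|E| = 5.69×10^3 N/C

Coaxial Gaussian cylinder, radius r = 1.02 m, length L.
Q_enc = λL, so λ_enc = 3.23×10^-7 C/m.
Since E is radial and uniform over the curved surface, Φ = E·2πrL = Q_enc/ε₀ = λ_enc L/ε₀.
E = |λ_enc|/(2πε₀r) = (3.23×10^-7)/(2π·8.85×10^-12·1.02) = 5.69e3 N/C.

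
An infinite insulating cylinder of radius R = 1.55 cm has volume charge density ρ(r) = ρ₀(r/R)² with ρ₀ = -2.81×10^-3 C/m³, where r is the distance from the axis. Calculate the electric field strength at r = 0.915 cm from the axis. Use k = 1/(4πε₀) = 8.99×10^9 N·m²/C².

Coaxial Gaussian cylinder, radius r = 0.915 cm, length L (r < R).
λ_enc = ∫₀^r ρ(r')·2πr' dr' = (2πρ₀/R²)·r^4/4 = -1.288e-7 C/m.
Gauss's law: E·2πrL = λ_enc L/ε₀.
E = 2k|λ_enc|/r = 2(8.99×10^9)(1.288×10^-7)/(0.00915) = 2.53×10^5 N/C.

|E| ≈ 2.53×10^5 N/C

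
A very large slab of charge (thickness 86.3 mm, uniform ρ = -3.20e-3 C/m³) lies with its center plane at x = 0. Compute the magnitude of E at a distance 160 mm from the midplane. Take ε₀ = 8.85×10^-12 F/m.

The point |x| = 160 mm lies outside the slab (half-thickness 0.04315 m). A symmetric pillbox spanning the full slab encloses Q_enc = ρ·d·A.
Flux = 2EA ⇒ E = |ρ|d/(2ε₀), independent of distance outside.
E = (3.20×10^-3)(0.0863)/(2·8.85×10^-12) = 1.56e7 N/C.

E ≈ 1.56×10^7 V/m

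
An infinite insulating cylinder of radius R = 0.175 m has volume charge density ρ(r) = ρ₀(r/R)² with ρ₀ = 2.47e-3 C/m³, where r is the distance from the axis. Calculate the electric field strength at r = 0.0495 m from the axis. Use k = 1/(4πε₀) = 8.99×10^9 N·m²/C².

By cylindrical symmetry E is radial; use a coaxial Gaussian cylinder of radius 0.0495 m and length L (r < R).
Integrating ρ over the cross-section to radius r: λ_enc = (2πρ₀/R²) ∫₀^r r'^3 dr' = 2πρ₀ r^4/(4·R²) = 7.606×10^-7 C/m.
By Gauss's law (flux through the curved wall only), E·2πrL = λ_enc L/ε₀.
E = 2k|λ_enc|/r = 2(8.99×10^9)(7.606×10^-7)/(0.0495) = 2.76e5 N/C.

E ≈ 2.76e5 N/C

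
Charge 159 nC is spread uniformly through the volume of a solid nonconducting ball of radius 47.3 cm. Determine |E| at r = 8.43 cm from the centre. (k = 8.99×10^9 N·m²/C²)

|E| = 1.14×10^3 N/C

Symmetry ⇒ E = E(r) r̂. Gaussian sphere of radius r = 8.43 cm (r < R).
Only the charge within r is enclosed: Q_enc = Q·(r/R)³ = (159 nC)·(8.43 cm/47.3 cm)³ = 9.001×10^-10 C.
Gauss's law: E·4πr² = Q_enc/ε₀.
E = k|Q_enc|/r² = (8.99×10^9)(9.001e-10)/(0.0843)² = 1.14e3 N/C.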